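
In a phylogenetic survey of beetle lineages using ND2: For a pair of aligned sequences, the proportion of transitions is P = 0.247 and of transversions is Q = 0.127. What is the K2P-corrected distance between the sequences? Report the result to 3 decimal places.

0.558

Under the Kimura two-parameter model, d = −½ ln(1 − 2P − Q) − ¼ ln(1 − 2Q).
1 − 2P − Q = 0.379, giving −½ ln(0.379) = 0.485110.
1 − 2Q = 0.746, giving −¼ ln(0.746) = 0.073257.
d = 0.485110 + 0.073257 = 0.558367.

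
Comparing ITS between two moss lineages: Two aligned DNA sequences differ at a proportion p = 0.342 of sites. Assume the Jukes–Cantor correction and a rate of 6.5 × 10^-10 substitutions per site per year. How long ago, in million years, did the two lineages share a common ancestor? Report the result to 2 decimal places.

351.23

d = −(3/4) ln(1 − 4p/3) = −0.75 ln(1 − 0.456) = −0.75 ln(0.544)
  = −0.75 × (-0.608806) = 0.456605 substitutions/site.
Under a molecular clock d = 2μt, so t = d/(2μ) = 0.456605 / (2 × 6.5 × 10^-10) = 351.23 million years.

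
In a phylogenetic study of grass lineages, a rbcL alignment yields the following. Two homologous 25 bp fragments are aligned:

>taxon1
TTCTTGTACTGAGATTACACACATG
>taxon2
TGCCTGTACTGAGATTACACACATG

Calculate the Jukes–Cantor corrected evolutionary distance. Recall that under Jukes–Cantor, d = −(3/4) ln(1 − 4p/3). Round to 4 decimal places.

0.0846

The sequences differ at 2 of 25 sites (2, 4), so p = 2/25 = 0.08.
d = −(3/4) ln(1 − 4p/3) = −0.75 ln(1 − 0.106667) = −0.75 ln(0.893333)
  = −0.75 × (-0.112796) = 0.084597 substitutions/site.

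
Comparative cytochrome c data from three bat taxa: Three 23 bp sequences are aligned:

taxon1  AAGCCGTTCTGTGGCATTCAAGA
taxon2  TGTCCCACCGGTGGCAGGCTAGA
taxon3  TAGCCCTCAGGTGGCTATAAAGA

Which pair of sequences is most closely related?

taxon1 and taxon3

taxon1–taxon2: 10/23 differ, p = 0.435, d = 0.650.
taxon1–taxon3: 8/23 differ, p = 0.348, d = 0.467.
taxon2–taxon3: 9/23 differ, p = 0.391, d = 0.553.
The smallest distance is between taxon1 and taxon3.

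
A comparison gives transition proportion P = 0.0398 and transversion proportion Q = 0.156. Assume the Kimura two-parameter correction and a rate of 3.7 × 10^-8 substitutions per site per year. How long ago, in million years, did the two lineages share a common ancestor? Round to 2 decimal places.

3.08

Under the Kimura two-parameter model, d = −½ ln(1 − 2P − Q) − ¼ ln(1 − 2Q).
1 − 2P − Q = 0.7644, giving −½ ln(0.7644) = 0.134332.
1 − 2Q = 0.688, giving −¼ ln(0.688) = 0.093492.
d = 0.134332 + 0.093492 = 0.227824.
Under a molecular clock d = 2μt, so t = d/(2μ) = 0.227824 / (2 × 3.7 × 10^-8) = 3.08 million years.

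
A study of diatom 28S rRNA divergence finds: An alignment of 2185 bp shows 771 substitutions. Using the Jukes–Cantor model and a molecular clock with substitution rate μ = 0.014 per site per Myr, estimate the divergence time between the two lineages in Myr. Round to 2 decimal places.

p = 771/2185 ≈ 0.35286.
d = −(3/4) ln(1 − 4p/3) = −0.75 ln(1 − 0.47048) = −0.75 ln(0.52952)
  = −0.75 × (-0.635784) = 0.476838 substitutions/site.
Under a molecular clock d = 2μt, so t = d/(2μ) = 0.476838 / (2 × 0.014) = 17.03 Myr.

17.03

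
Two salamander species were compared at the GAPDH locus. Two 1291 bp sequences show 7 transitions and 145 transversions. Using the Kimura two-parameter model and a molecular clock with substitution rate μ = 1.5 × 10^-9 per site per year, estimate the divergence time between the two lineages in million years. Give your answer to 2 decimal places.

43.11

P = 7/1291 ≈ 0.005422 and Q = 145/1291 ≈ 0.112316.
Under the Kimura two-parameter model, d = −½ ln(1 − 2P − Q) − ¼ ln(1 − 2Q).
1 − 2P − Q = 0.87684, giving −½ ln(0.87684) = 0.065715.
1 − 2Q = 0.775368, giving −¼ ln(0.775368) = 0.063604.
d = 0.065715 + 0.063604 = 0.129319.
Under a molecular clock d = 2μt, so t = d/(2μ) = 0.129319 / (2 × 1.5 × 10^-9) = 43.11 million years.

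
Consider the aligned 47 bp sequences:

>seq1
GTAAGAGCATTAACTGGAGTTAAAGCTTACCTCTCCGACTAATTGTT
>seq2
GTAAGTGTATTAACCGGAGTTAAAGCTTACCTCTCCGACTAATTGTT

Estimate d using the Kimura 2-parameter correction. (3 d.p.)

Of 47 sites, 2 differences are transitions and 1 are transversions, so P = 2/47 ≈ 0.042553 and Q = 1/47 ≈ 0.021277.
Under the Kimura two-parameter model, d = −½ ln(1 − 2P − Q) − ¼ ln(1 − 2Q).
1 − 2P − Q = 0.893617, giving −½ ln(0.893617) = 0.056239.
1 − 2Q = 0.957446, giving −¼ ln(0.957446) = 0.010871.
d = 0.056239 + 0.010871 = 0.067110.

0.067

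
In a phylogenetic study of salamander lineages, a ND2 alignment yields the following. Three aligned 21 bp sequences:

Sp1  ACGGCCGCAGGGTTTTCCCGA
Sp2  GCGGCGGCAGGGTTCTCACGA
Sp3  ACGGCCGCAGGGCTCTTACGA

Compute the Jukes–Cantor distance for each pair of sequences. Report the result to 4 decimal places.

Sp1–Sp2: 4/21 sites differ → p ≈ 0.190476, d = −0.75 ln(1 − 0.253968) = 0.219740 ≈ 0.2197.
Sp1–Sp3: 4/21 sites differ → p ≈ 0.190476, d = −0.75 ln(1 − 0.253968) = 0.219740 ≈ 0.2197.
Sp2–Sp3: 4/21 sites differ → p ≈ 0.190476, d = −0.75 ln(1 − 0.253968) = 0.219740 ≈ 0.2197.

d(Sp1,Sp2) = 0.2197, d(Sp1,Sp3) = 0.2197, d(Sp2,Sp3) = 0.2197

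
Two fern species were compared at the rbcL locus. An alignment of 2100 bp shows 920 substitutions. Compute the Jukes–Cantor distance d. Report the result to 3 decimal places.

p = 920/2100 ≈ 0.438095.
d = −(3/4) ln(1 − 4p/3) = −0.75 ln(1 − 0.584127) = −0.75 ln(0.415873)
  = −0.75 × (-0.877375) = 0.658031 substitutions/site.

0.658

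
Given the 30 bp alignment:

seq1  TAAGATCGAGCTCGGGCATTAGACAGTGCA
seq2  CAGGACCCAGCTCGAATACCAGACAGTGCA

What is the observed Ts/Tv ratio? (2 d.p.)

8.00

Transitions are A↔G and C↔T; transversions are all other mismatches.
Transitions: 8. Transversions: 1.
R = 8/1 = 8.00.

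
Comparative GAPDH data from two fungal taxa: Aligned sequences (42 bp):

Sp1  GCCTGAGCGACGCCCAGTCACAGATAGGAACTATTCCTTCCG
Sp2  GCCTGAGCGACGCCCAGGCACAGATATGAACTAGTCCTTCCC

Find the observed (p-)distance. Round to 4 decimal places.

The sequences differ at 4 of 42 positions (sites 18, 27, 34, 42).
p = 4/42 = 0.095238… ≈ 0.0952 (to 4 d.p.).

0.0952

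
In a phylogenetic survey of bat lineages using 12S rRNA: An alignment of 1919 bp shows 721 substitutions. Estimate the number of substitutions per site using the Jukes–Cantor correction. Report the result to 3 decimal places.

p = 721/1919 ≈ 0.375717.
d = −(3/4) ln(1 − 4p/3) = −0.75 ln(1 − 0.500956) = −0.75 ln(0.499044)
  = −0.75 × (-0.695061) = 0.521296 substitutions/site.

0.521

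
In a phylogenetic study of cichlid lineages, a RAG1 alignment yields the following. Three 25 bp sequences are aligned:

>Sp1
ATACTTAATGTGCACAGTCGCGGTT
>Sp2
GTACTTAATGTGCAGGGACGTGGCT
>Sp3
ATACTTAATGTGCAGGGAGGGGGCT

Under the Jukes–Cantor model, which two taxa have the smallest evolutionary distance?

Sp1–Sp2: 6/25 differ, p = 0.240, d = 0.289.
Sp1–Sp3: 6/25 differ, p = 0.240, d = 0.289.
Sp2–Sp3: 3/25 differ, p = 0.120, d = 0.131.
The smallest distance is between Sp2 and Sp3.

Sp2 and Sp3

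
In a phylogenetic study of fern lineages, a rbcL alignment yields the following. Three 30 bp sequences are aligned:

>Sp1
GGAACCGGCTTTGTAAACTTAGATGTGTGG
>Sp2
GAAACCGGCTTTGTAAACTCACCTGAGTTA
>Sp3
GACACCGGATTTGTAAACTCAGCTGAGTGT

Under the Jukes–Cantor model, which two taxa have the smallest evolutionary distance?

Sp2 and Sp3

Sp1–Sp2: 7/30 differ, p = 0.233, d = 0.280.
Sp1–Sp3: 7/30 differ, p = 0.233, d = 0.280.
Sp2–Sp3: 5/30 differ, p = 0.167, d = 0.188.
The smallest distance is between Sp2 and Sp3.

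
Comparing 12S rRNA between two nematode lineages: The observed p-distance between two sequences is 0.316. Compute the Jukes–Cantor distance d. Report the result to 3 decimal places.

0.410

d = −(3/4) ln(1 − 4p/3) = −0.75 ln(1 − 0.421333) = −0.75 ln(0.578667)
  = −0.75 × (-0.547028) = 0.410271 substitutions/site.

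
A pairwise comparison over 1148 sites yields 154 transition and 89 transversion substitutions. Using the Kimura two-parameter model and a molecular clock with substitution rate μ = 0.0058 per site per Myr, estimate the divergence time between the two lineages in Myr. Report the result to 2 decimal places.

21.92

P = 154/1148 ≈ 0.134146 and Q = 89/1148 ≈ 0.077526.
Under the Kimura two-parameter model, d = −½ ln(1 − 2P − Q) − ¼ ln(1 − 2Q).
1 − 2P − Q = 0.654182, giving −½ ln(0.654182) = 0.212185.
1 − 2Q = 0.844948, giving −¼ ln(0.844948) = 0.042120.
d = 0.212185 + 0.042120 = 0.254305.
Under a molecular clock d = 2μt, so t = d/(2μ) = 0.254305 / (2 × 0.0058) = 21.92 Myr.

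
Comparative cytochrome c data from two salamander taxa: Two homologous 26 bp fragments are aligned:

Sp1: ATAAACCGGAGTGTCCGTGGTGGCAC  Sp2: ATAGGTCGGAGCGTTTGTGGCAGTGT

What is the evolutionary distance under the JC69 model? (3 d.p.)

0.623

The sequences differ at 11 of 26 sites, so p = 11/26 ≈ 0.423077.
d = −(3/4) ln(1 − 4p/3) = −0.75 ln(1 − 0.564103) = −0.75 ln(0.435897)
  = −0.75 × (-0.830349) = 0.622762 substitutions/site.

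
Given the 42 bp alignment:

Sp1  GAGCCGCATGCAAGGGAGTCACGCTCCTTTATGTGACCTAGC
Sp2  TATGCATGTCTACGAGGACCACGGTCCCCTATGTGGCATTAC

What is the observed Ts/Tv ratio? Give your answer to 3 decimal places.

1.500

Transitions are A↔G and C↔T; transversions are all other mismatches.
Transitions: 12. Transversions: 8.
R = 12/8 = 1.500.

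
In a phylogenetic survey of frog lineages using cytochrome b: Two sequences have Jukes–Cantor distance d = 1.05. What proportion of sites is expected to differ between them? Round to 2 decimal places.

p = (3/4)(1 − e^(−4d/3)) = 0.75 × (1 − e^(-1.4)) = 0.75 × (1 − 0.246597) = 0.565052.

0.57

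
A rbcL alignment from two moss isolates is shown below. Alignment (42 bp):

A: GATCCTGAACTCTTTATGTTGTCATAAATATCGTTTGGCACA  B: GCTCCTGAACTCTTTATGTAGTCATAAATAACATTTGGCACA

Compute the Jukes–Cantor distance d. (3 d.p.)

0.102

The sequences differ at 4 of 42 sites (2, 20, 31, 33), so p = 4/42 ≈ 0.095238.
d = −(3/4) ln(1 − 4p/3) = −0.75 ln(1 − 0.126984) = −0.75 ln(0.873016)
  = −0.75 × (-0.135801) = 0.101851 substitutions/site.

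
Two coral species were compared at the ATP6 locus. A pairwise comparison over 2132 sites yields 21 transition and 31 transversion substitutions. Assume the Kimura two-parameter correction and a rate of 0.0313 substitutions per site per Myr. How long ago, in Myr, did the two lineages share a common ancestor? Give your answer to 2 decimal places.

0.40

P = 21/2132 ≈ 0.00985 and Q = 31/2132 ≈ 0.01454.
Under the Kimura two-parameter model, d = −½ ln(1 − 2P − Q) − ¼ ln(1 − 2Q).
1 − 2P − Q = 0.96576, giving −½ ln(0.96576) = 0.017420.
1 − 2Q = 0.97092, giving −¼ ln(0.97092) = 0.007378.
d = 0.017420 + 0.007378 = 0.024798.
Under a molecular clock d = 2μt, so t = d/(2μ) = 0.024798 / (2 × 0.0313) = 0.40 Myr.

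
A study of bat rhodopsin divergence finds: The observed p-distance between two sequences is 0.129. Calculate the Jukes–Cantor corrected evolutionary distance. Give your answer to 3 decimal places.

0.142

d = −(3/4) ln(1 − 4p/3) = −0.75 ln(1 − 0.172) = −0.75 ln(0.828)
  = −0.75 × (-0.188742) = 0.141557 substitutions/site.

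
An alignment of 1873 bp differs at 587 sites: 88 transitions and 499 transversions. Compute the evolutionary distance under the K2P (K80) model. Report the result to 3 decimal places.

0.414

P = 88/1873 ≈ 0.046983 and Q = 499/1873 ≈ 0.266418.
Under the Kimura two-parameter model, d = −½ ln(1 − 2P − Q) − ¼ ln(1 − 2Q).
1 − 2P − Q = 0.639616, giving −½ ln(0.639616) = 0.223444.
1 − 2Q = 0.467164, giving −¼ ln(0.467164) = 0.190269.
d = 0.223444 + 0.190269 = 0.413713.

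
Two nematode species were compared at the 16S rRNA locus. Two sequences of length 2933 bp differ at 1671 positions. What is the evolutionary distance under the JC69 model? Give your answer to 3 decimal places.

p = 1671/2933 ≈ 0.569724.
d = −(3/4) ln(1 − 4p/3) = −0.75 ln(1 − 0.759632) = −0.75 ln(0.240368)
  = −0.75 × (-1.425584) = 1.069188 substitutions/site.

1.069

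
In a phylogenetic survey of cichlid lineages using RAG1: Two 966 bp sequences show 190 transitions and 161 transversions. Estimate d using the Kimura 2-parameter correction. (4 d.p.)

0.5119

P = 190/966 ≈ 0.196687 and Q = 161/966 ≈ 0.166667.
Under the Kimura two-parameter model, d = −½ ln(1 − 2P − Q) − ¼ ln(1 − 2Q).
1 − 2P − Q = 0.439959, giving −½ ln(0.439959) = 0.410537.
1 − 2Q = 0.666666, giving −¼ ln(0.666666) = 0.101367.
d = 0.410537 + 0.101367 = 0.511904.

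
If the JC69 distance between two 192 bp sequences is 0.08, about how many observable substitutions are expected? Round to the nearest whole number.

15

Invert JC69: p = (3/4)(1 − e^(−4d/3)) = 0.75 × (1 − e^(-0.106667)) = 0.75 × (1 − 0.898825) = 0.075881.
Expected differing sites = pL ≈ 0.075881 × 192 = 14.569152 ≈ 15.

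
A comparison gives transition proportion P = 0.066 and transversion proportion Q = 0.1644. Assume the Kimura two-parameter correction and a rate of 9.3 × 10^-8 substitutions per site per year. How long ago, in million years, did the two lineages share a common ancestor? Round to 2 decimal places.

1.48

Under the Kimura two-parameter model, d = −½ ln(1 − 2P − Q) − ¼ ln(1 − 2Q).
1 − 2P − Q = 0.7036, giving −½ ln(0.7036) = 0.175773.
1 − 2Q = 0.6712, giving −¼ ln(0.6712) = 0.099672.
d = 0.175773 + 0.099672 = 0.275445.
Under a molecular clock d = 2μt, so t = d/(2μ) = 0.275445 / (2 × 9.3 × 10^-8) = 1.48 million years.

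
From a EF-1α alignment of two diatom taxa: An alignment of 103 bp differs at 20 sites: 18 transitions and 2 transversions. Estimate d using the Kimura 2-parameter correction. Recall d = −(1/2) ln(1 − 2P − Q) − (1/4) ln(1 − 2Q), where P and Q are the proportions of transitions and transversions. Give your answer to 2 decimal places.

0.24

P = 18/103 ≈ 0.174757 and Q = 2/103 ≈ 0.019417.
Under the Kimura two-parameter model, d = −½ ln(1 − 2P − Q) − ¼ ln(1 − 2Q).
1 − 2P − Q = 0.631069, giving −½ ln(0.631069) = 0.230170.
1 − 2Q = 0.961166, giving −¼ ln(0.961166) = 0.009902.
d = 0.230170 + 0.009902 = 0.240072.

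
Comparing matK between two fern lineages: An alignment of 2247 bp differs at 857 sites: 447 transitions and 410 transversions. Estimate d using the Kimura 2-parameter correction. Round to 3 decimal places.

P = 447/2247 ≈ 0.198932 and Q = 410/2247 ≈ 0.182466.
Under the Kimura two-parameter model, d = −½ ln(1 − 2P − Q) − ¼ ln(1 − 2Q).
1 − 2P − Q = 0.41967, giving −½ ln(0.41967) = 0.434143.
1 − 2Q = 0.635068, giving −¼ ln(0.635068) = 0.113506.
d = 0.434143 + 0.113506 = 0.547649.

0.548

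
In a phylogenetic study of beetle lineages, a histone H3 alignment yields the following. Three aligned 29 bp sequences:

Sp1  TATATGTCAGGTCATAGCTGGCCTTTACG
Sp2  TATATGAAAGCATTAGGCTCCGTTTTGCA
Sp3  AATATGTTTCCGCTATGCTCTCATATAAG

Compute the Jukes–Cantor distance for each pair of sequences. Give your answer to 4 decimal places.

Sp1–Sp2: 14/29 sites differ → p ≈ 0.482759, d = −0.75 ln(1 − 0.643679) = 0.773942 ≈ 0.7739.
Sp1–Sp3: 14/29 sites differ → p ≈ 0.482759, d = −0.75 ln(1 − 0.643679) = 0.773942 ≈ 0.7739.
Sp2–Sp3: 15/29 sites differ → p ≈ 0.517241, d = −0.75 ln(1 − 0.689655) = 0.877553 ≈ 0.8776.

d(Sp1,Sp2) = 0.7739, d(Sp1,Sp3) = 0.7739, d(Sp2,Sp3) = 0.8776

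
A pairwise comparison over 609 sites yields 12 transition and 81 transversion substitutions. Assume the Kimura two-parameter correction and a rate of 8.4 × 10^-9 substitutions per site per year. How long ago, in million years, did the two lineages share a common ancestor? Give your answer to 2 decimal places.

10.23

P = 12/609 ≈ 0.019704 and Q = 81/609 ≈ 0.133005.
Under the Kimura two-parameter model, d = −½ ln(1 − 2P − Q) − ¼ ln(1 − 2Q).
1 − 2P − Q = 0.827587, giving −½ ln(0.827587) = 0.094621.
1 − 2Q = 0.73399, giving −¼ ln(0.73399) = 0.077315.
d = 0.094621 + 0.077315 = 0.171936.
Under a molecular clock d = 2μt, so t = d/(2μ) = 0.171936 / (2 × 8.4 × 10^-9) = 10.23 million years.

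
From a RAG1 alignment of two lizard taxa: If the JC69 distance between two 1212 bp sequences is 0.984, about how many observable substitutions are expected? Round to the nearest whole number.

664

Invert JC69: p = (3/4)(1 − e^(−4d/3)) = 0.75 × (1 − e^(-1.312)) = 0.75 × (1 − 0.269281) = 0.548039.
Expected differing sites = pL ≈ 0.548039 × 1212 = 664.223268 ≈ 664.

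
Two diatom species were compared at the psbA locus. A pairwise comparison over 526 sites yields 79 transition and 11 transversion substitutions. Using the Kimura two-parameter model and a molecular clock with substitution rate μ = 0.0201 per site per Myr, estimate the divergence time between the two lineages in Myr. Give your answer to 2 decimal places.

5.09

P = 79/526 ≈ 0.15019 and Q = 11/526 ≈ 0.020913.
Under the Kimura two-parameter model, d = −½ ln(1 − 2P − Q) − ¼ ln(1 − 2Q).
1 − 2P − Q = 0.678707, giving −½ ln(0.678707) = 0.193783.
1 − 2Q = 0.958174, giving −¼ ln(0.958174) = 0.010681.
d = 0.193783 + 0.010681 = 0.204464.
Under a molecular clock d = 2μt, so t = d/(2μ) = 0.204464 / (2 × 0.0201) = 5.09 Myr.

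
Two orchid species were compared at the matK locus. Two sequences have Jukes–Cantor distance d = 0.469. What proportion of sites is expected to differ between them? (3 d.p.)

p = (3/4)(1 − e^(−4d/3)) = 0.75 × (1 − e^(-0.625333)) = 0.75 × (1 − 0.535083) = 0.348688.

0.349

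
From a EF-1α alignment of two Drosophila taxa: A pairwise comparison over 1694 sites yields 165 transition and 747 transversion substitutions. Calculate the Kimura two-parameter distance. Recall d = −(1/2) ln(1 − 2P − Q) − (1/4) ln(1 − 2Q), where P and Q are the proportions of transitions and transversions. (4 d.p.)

P = 165/1694 ≈ 0.097403 and Q = 747/1694 ≈ 0.440968.
Under the Kimura two-parameter model, d = −½ ln(1 − 2P − Q) − ¼ ln(1 − 2Q).
1 − 2P − Q = 0.364226, giving −½ ln(0.364226) = 0.504990.
1 − 2Q = 0.118064, giving −¼ ln(0.118064) = 0.534132.
d = 0.504990 + 0.534132 = 1.039122.

1.0391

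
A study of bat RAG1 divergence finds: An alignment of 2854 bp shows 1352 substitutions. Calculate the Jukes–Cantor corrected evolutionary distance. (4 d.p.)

p = 1352/2854 ≈ 0.473721.
d = −(3/4) ln(1 − 4p/3) = −0.75 ln(1 − 0.631628) = −0.75 ln(0.368372)
  = −0.75 × (-0.998662) = 0.748997 substitutions/site.

0.7490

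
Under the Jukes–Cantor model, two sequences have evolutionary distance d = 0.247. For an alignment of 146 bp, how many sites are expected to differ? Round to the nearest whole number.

31

Invert JC69: p = (3/4)(1 − e^(−4d/3)) = 0.75 × (1 − e^(-0.329333)) = 0.75 × (1 − 0.719403) = 0.210448.
Expected differing sites = pL ≈ 0.210448 × 146 = 30.725408 ≈ 31.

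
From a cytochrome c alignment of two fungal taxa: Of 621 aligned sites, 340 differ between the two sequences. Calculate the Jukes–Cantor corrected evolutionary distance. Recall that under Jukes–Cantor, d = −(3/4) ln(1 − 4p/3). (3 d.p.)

0.982

p = 340/621 ≈ 0.547504.
d = −(3/4) ln(1 − 4p/3) = −0.75 ln(1 − 0.730005) = −0.75 ln(0.269995)
  = −0.75 × (-1.309352) = 0.982014 substitutions/site.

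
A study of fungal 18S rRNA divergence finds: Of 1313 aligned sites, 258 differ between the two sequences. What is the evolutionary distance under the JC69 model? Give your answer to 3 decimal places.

p = 258/1313 ≈ 0.196497.
d = −(3/4) ln(1 − 4p/3) = −0.75 ln(1 − 0.261996) = −0.75 ln(0.738004)
  = −0.75 × (-0.303806) = 0.227855 substitutions/site.

0.228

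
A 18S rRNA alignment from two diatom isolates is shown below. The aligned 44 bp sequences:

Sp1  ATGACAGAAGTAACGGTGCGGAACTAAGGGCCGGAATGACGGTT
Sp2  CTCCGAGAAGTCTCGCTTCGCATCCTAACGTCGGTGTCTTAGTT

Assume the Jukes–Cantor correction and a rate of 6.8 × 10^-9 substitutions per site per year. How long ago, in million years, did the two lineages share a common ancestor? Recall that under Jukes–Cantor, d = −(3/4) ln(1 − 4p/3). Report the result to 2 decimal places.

The sequences differ at 21 of 44 sites, so p = 21/44 ≈ 0.477273.
d = −(3/4) ln(1 − 4p/3) = −0.75 ln(1 − 0.636364) = −0.75 ln(0.363636)
  = −0.75 × (-1.011602) = 0.758702 substitutions/site.
Under a molecular clock d = 2μt, so t = d/(2μ) = 0.758702 / (2 × 6.8 × 10^-9) = 55.79 million years.

55.79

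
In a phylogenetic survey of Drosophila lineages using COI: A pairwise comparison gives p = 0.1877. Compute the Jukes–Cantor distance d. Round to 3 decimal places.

d = −(3/4) ln(1 − 4p/3) = −0.75 ln(1 − 0.250267) = −0.75 ln(0.749733)
  = −0.75 × (-0.288038) = 0.216029 substitutions/site.

0.216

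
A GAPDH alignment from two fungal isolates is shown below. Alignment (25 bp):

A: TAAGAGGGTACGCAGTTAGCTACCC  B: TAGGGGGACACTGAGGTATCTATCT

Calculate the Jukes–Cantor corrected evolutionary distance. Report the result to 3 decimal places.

The sequences differ at 10 of 25 sites (3, 5, 8, 9, 12, 13, 16, 19, 23, 25), so p = 10/25 = 0.4.
d = −(3/4) ln(1 − 4p/3) = −0.75 ln(1 − 0.533333) = −0.75 ln(0.466667)
  = −0.75 × (-0.762139) = 0.571604 substitutions/site.

0.572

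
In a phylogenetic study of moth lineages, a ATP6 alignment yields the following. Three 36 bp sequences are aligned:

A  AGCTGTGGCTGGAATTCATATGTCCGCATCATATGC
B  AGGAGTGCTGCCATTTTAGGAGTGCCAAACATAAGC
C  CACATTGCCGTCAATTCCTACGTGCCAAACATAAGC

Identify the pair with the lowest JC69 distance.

B and C

A–B: 17/36 differ, p = 0.472, d = 0.745.
A–C: 15/36 differ, p = 0.417, d = 0.608.
B–C: 12/36 differ, p = 0.333, d = 0.441.
The smallest distance is between B and C.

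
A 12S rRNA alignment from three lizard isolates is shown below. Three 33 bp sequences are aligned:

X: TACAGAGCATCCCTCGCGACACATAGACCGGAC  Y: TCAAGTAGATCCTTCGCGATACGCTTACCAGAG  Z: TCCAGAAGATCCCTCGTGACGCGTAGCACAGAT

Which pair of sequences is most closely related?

X and Z

X–Y: 13/33 differ, p = 0.394, d = 0.559.
X–Z: 10/33 differ, p = 0.303, d = 0.388.
Y–Z: 12/33 differ, p = 0.364, d = 0.497.
The smallest distance is between X and Z.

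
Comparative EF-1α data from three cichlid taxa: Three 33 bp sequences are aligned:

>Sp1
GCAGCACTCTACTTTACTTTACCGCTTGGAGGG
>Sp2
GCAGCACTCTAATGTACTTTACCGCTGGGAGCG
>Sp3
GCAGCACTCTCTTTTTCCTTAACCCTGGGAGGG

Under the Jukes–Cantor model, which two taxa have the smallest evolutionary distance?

Sp1 and Sp2

Sp1–Sp2: 4/33 differ, p = 0.121, d = 0.132.
Sp1–Sp3: 7/33 differ, p = 0.212, d = 0.249.
Sp2–Sp3: 8/33 differ, p = 0.242, d = 0.293.
The smallest distance is between Sp1 and Sp2.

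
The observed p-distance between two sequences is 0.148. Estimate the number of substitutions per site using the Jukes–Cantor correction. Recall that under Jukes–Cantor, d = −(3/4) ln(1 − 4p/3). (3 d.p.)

d = −(3/4) ln(1 − 4p/3) = −0.75 ln(1 − 0.197333) = −0.75 ln(0.802667)
  = −0.75 × (-0.219815) = 0.164861 substitutions/site.

0.165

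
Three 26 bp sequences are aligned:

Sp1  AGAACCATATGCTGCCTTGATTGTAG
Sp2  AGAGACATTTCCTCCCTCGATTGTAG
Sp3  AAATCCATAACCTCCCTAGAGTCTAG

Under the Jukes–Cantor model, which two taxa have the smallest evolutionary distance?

Sp1–Sp2: 6/26 differ, p = 0.231, d = 0.276.
Sp1–Sp3: 8/26 differ, p = 0.308, d = 0.396.
Sp2–Sp3: 8/26 differ, p = 0.308, d = 0.396.
The smallest distance is between Sp1 and Sp2.

Sp1 and Sp2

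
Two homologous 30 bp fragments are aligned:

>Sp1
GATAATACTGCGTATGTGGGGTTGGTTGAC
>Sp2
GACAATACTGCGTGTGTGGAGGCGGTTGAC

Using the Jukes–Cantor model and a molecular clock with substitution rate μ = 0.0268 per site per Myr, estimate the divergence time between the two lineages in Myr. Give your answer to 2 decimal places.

3.52

The sequences differ at 5 of 30 sites (3, 14, 20, 22, 23), so p = 5/30 ≈ 0.166667.
d = −(3/4) ln(1 − 4p/3) = −0.75 ln(1 − 0.222223) = −0.75 ln(0.777777)
  = −0.75 × (-0.251315) = 0.188486 substitutions/site.
Under a molecular clock d = 2μt, so t = d/(2μ) = 0.188486 / (2 × 0.0268) = 3.52 Myr.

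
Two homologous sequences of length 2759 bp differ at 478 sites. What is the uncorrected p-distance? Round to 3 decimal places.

p = 478/2759 = 0.173251… ≈ 0.173 (to 3 d.p.).

0.173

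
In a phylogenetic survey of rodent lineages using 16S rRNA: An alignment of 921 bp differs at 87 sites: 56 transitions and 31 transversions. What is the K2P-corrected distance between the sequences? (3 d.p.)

0.102

P = 56/921 ≈ 0.060803 and Q = 31/921 ≈ 0.033659.
Under the Kimura two-parameter model, d = −½ ln(1 − 2P − Q) − ¼ ln(1 − 2Q).
1 − 2P − Q = 0.844735, giving −½ ln(0.844735) = 0.084366.
1 − 2Q = 0.932682, giving −¼ ln(0.932682) = 0.017423.
d = 0.084366 + 0.017423 = 0.101789.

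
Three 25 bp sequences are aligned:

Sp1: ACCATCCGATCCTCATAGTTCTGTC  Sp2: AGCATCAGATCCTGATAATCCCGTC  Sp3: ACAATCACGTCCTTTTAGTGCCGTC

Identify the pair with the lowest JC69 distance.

Sp1 and Sp2

Sp1–Sp2: 6/25 differ, p = 0.240, d = 0.289.
Sp1–Sp3: 8/25 differ, p = 0.320, d = 0.417.
Sp2–Sp3: 8/25 differ, p = 0.320, d = 0.417.
The smallest distance is between Sp1 and Sp2.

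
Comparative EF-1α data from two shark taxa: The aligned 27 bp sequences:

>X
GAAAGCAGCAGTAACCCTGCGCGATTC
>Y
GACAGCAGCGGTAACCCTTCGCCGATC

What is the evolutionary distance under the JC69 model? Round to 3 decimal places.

The sequences differ at 6 of 27 sites (3, 10, 19, 23, 24, 25), so p = 6/27 ≈ 0.222222.
d = −(3/4) ln(1 − 4p/3) = −0.75 ln(1 − 0.296296) = −0.75 ln(0.703704)
  = −0.75 × (-0.351397) = 0.263548 substitutions/site.

0.264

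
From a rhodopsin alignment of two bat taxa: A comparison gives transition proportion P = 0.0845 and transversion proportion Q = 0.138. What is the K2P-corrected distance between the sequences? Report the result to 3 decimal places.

Under the Kimura two-parameter model, d = −½ ln(1 − 2P − Q) − ¼ ln(1 − 2Q).
1 − 2P − Q = 0.693, giving −½ ln(0.693) = 0.183363.
1 − 2Q = 0.724, giving −¼ ln(0.724) = 0.080741.
d = 0.183363 + 0.080741 = 0.264104.

0.264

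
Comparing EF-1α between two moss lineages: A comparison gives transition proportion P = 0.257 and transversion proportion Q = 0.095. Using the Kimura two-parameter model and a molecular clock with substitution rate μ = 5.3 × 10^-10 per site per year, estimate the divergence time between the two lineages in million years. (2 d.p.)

492.65

Under the Kimura two-parameter model, d = −½ ln(1 − 2P − Q) − ¼ ln(1 − 2Q).
1 − 2P − Q = 0.391, giving −½ ln(0.391) = 0.469524.
1 − 2Q = 0.81, giving −¼ ln(0.81) = 0.052680.
d = 0.469524 + 0.052680 = 0.522204.
Under a molecular clock d = 2μt, so t = d/(2μ) = 0.522204 / (2 × 5.3 × 10^-10) = 492.65 million years.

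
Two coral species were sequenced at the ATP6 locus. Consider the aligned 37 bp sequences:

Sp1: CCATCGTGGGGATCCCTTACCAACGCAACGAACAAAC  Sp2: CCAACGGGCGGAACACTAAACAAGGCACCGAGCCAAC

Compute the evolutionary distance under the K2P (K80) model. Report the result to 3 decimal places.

Of 37 sites, 1 differences are transitions and 10 are transversions, so P = 1/37 ≈ 0.027027 and Q = 10/37 ≈ 0.27027.
Under the Kimura two-parameter model, d = −½ ln(1 − 2P − Q) − ¼ ln(1 − 2Q).
1 − 2P − Q = 0.675676, giving −½ ln(0.675676) = 0.196021.
1 − 2Q = 0.45946, giving −¼ ln(0.45946) = 0.194426.
d = 0.196021 + 0.194426 = 0.390447.

0.390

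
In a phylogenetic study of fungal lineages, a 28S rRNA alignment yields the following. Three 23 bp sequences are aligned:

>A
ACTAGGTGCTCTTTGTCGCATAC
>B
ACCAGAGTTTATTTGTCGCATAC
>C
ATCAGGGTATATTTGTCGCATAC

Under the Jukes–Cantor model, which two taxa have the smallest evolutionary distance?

A–B: 6/23 differ, p = 0.261, d = 0.321.
A–C: 6/23 differ, p = 0.261, d = 0.321.
B–C: 3/23 differ, p = 0.130, d = 0.143.
The smallest distance is between B and C.

B and C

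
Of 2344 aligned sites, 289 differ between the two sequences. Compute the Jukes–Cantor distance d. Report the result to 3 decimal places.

0.135

p = 289/2344 ≈ 0.123294.
d = −(3/4) ln(1 − 4p/3) = −0.75 ln(1 − 0.164392) = −0.75 ln(0.835608)
  = −0.75 × (-0.179596) = 0.134697 substitutions/site.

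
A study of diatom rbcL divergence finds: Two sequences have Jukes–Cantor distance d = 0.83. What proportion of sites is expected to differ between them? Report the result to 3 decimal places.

0.502

p = (3/4)(1 − e^(−4d/3)) = 0.75 × (1 − e^(-1.106667)) = 0.75 × (1 − 0.330659) = 0.502006.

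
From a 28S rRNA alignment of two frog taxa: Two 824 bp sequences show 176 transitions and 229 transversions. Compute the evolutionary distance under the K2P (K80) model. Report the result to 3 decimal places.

P = 176/824 ≈ 0.213592 and Q = 229/824 ≈ 0.277913.
Under the Kimura two-parameter model, d = −½ ln(1 − 2P − Q) − ¼ ln(1 − 2Q).
1 − 2P − Q = 0.294903, giving −½ ln(0.294903) = 0.610554.
1 − 2Q = 0.444174, giving −¼ ln(0.444174) = 0.202885.
d = 0.610554 + 0.202885 = 0.813439.

0.813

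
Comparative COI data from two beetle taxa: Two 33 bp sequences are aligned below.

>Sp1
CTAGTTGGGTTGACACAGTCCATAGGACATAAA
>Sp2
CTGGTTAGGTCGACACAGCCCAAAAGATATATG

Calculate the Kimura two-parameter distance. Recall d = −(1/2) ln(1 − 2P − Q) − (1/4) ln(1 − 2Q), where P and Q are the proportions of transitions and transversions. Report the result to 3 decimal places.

0.364

Of 33 sites, 7 differences are transitions and 2 are transversions, so P = 7/33 ≈ 0.212121 and Q = 2/33 ≈ 0.060606.
Under the Kimura two-parameter model, d = −½ ln(1 − 2P − Q) − ¼ ln(1 − 2Q).
1 − 2P − Q = 0.515152, giving −½ ln(0.515152) = 0.331647.
1 − 2Q = 0.878788, giving −¼ ln(0.878788) = 0.032303.
d = 0.331647 + 0.032303 = 0.363950.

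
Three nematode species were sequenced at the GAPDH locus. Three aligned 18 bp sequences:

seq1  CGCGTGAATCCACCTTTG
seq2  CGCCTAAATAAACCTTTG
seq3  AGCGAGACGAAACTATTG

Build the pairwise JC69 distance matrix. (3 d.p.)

d(seq1,seq2) = 0.264, d(seq1,seq3) = 0.673, d(seq2,seq3) = 0.673

seq1–seq2: 4/18 sites differ → p ≈ 0.222222, d = −0.75 ln(1 − 0.296296) = 0.263548 ≈ 0.264.
seq1–seq3: 8/18 sites differ → p ≈ 0.444444, d = −0.75 ln(1 − 0.592592) = 0.673455 ≈ 0.673.
seq2–seq3: 8/18 sites differ → p ≈ 0.444444, d = −0.75 ln(1 − 0.592592) = 0.673455 ≈ 0.673.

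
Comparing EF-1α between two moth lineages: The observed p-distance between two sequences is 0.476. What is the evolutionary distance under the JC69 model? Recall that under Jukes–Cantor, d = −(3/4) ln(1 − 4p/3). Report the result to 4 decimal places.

d = −(3/4) ln(1 − 4p/3) = −0.75 ln(1 − 0.634667) = −0.75 ln(0.365333)
  = −0.75 × (-1.006946) = 0.755210 substitutions/site.

0.7552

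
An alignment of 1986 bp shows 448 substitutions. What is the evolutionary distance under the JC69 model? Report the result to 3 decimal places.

p = 448/1986 ≈ 0.225579.
d = −(3/4) ln(1 − 4p/3) = −0.75 ln(1 − 0.300772) = −0.75 ln(0.699228)
  = −0.75 × (-0.357778) = 0.268334 substitutions/site.

0.268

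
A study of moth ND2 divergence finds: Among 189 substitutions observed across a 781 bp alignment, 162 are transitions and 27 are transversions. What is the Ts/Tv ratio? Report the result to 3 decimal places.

R = 162/27 = 6.000.

6.000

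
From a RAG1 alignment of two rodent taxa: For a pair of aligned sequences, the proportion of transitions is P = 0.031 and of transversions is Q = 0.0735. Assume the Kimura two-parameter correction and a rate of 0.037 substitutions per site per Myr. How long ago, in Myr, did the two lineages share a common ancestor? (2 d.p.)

Under the Kimura two-parameter model, d = −½ ln(1 − 2P − Q) − ¼ ln(1 − 2Q).
1 − 2P − Q = 0.8645, giving −½ ln(0.8645) = 0.072802.
1 − 2Q = 0.853, giving −¼ ln(0.853) = 0.039749.
d = 0.072802 + 0.039749 = 0.112551.
Under a molecular clock d = 2μt, so t = d/(2μ) = 0.112551 / (2 × 0.037) = 1.52 Myr.

1.52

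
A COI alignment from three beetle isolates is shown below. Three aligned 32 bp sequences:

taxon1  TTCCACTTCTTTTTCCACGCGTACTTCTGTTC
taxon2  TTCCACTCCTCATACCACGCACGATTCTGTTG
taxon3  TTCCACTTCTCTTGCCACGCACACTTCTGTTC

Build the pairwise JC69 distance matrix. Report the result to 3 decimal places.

d(taxon1,taxon2) = 0.353, d(taxon1,taxon3) = 0.137, d(taxon2,taxon3) = 0.216

taxon1–taxon2: 9/32 sites differ → p = 0.28125, d = −0.75 ln(1 − 0.375) = 0.352503 ≈ 0.353.
taxon1–taxon3: 4/32 sites differ → p = 0.125, d = −0.75 ln(1 − 0.166667) = 0.136741 ≈ 0.137.
taxon2–taxon3: 6/32 sites differ → p = 0.1875, d = −0.75 ln(1 − 0.25) = 0.215762 ≈ 0.216.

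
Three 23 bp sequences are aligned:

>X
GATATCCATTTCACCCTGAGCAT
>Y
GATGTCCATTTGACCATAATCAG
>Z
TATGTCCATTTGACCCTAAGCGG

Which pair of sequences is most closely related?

Y and Z

X–Y: 6/23 differ, p = 0.261, d = 0.321.
X–Z: 6/23 differ, p = 0.261, d = 0.321.
Y–Z: 4/23 differ, p = 0.174, d = 0.198.
The smallest distance is between Y and Z.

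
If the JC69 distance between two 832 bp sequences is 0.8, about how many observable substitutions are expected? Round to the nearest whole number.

Invert JC69: p = (3/4)(1 − e^(−4d/3)) = 0.75 × (1 − e^(-1.066667)) = 0.75 × (1 − 0.344154) = 0.491885.
Expected differing sites = pL ≈ 0.491885 × 832 = 409.24832 ≈ 409.

409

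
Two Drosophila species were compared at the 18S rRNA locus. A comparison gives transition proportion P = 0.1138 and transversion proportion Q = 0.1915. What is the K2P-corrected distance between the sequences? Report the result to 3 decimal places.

Under the Kimura two-parameter model, d = −½ ln(1 − 2P − Q) − ¼ ln(1 − 2Q).
1 − 2P − Q = 0.5809, giving −½ ln(0.5809) = 0.271588.
1 − 2Q = 0.617, giving −¼ ln(0.617) = 0.120722.
d = 0.271588 + 0.120722 = 0.392310.

0.392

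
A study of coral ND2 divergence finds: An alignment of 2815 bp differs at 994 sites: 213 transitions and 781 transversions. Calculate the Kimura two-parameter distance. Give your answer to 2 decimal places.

P = 213/2815 ≈ 0.075666 and Q = 781/2815 ≈ 0.277442.
Under the Kimura two-parameter model, d = −½ ln(1 − 2P − Q) − ¼ ln(1 − 2Q).
1 − 2P − Q = 0.571226, giving −½ ln(0.571226) = 0.279985.
1 − 2Q = 0.445116, giving −¼ ln(0.445116) = 0.202355.
d = 0.279985 + 0.202355 = 0.482340.

0.48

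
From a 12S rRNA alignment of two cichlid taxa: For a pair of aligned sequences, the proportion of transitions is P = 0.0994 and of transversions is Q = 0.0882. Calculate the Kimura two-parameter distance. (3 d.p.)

Under the Kimura two-parameter model, d = −½ ln(1 − 2P − Q) − ¼ ln(1 − 2Q).
1 − 2P − Q = 0.713, giving −½ ln(0.713) = 0.169137.
1 − 2Q = 0.8236, giving −¼ ln(0.8236) = 0.048518.
d = 0.169137 + 0.048518 = 0.217655.

0.218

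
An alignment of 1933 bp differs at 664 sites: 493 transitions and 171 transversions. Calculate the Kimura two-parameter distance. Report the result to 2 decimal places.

0.51

P = 493/1933 ≈ 0.255044 and Q = 171/1933 ≈ 0.088464.
Under the Kimura two-parameter model, d = −½ ln(1 − 2P − Q) − ¼ ln(1 − 2Q).
1 − 2P − Q = 0.401448, giving −½ ln(0.401448) = 0.456339.
1 − 2Q = 0.823072, giving −¼ ln(0.823072) = 0.048678.
d = 0.456339 + 0.048678 = 0.505017.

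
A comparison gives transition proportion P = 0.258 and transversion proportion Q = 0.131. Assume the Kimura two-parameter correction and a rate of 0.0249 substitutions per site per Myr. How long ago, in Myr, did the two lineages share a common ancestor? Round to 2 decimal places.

11.98

Under the Kimura two-parameter model, d = −½ ln(1 − 2P − Q) − ¼ ln(1 − 2Q).
1 − 2P − Q = 0.353, giving −½ ln(0.353) = 0.520644.
1 − 2Q = 0.738, giving −¼ ln(0.738) = 0.075953.
d = 0.520644 + 0.075953 = 0.596597.
Under a molecular clock d = 2μt, so t = d/(2μ) = 0.596597 / (2 × 0.0249) = 11.98 Myr.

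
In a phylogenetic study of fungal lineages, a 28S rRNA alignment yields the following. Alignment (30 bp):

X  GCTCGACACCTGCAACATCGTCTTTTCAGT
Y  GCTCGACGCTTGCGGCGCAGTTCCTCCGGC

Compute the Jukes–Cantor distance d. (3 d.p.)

0.647

The sequences differ at 13 of 30 sites, so p = 13/30 ≈ 0.433333.
d = −(3/4) ln(1 − 4p/3) = −0.75 ln(1 − 0.577777) = −0.75 ln(0.422223)
  = −0.75 × (-0.862222) = 0.646667 substitutions/site.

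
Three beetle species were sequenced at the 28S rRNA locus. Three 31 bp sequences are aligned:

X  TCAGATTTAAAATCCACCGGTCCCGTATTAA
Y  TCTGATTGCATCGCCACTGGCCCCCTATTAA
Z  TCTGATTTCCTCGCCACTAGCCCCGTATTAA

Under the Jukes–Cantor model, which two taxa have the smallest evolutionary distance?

X–Y: 9/31 differ, p = 0.290, d = 0.367.
X–Z: 9/31 differ, p = 0.290, d = 0.367.
Y–Z: 4/31 differ, p = 0.129, d = 0.142.
The smallest distance is between Y and Z.

Y and Z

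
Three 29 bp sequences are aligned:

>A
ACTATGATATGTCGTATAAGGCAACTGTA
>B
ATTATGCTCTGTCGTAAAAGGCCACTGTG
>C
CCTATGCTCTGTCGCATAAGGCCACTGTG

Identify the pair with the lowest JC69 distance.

A–B: 6/29 differ, p = 0.207, d = 0.242.
A–C: 6/29 differ, p = 0.207, d = 0.242.
B–C: 4/29 differ, p = 0.138, d = 0.152.
The smallest distance is between B and C.

B and C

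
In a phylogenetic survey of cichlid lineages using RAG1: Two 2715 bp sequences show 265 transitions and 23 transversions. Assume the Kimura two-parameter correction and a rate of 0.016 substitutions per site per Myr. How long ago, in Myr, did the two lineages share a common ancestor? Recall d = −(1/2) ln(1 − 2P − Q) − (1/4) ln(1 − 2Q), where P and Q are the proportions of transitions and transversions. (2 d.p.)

3.69

P = 265/2715 ≈ 0.097606 and Q = 23/2715 ≈ 0.008471.
Under the Kimura two-parameter model, d = −½ ln(1 − 2P − Q) − ¼ ln(1 − 2Q).
1 − 2P − Q = 0.796317, giving −½ ln(0.796317) = 0.113879.
1 − 2Q = 0.983058, giving −¼ ln(0.983058) = 0.004272.
d = 0.113879 + 0.004272 = 0.118151.
Under a molecular clock d = 2μt, so t = d/(2μ) = 0.118151 / (2 × 0.016) = 3.69 Myr.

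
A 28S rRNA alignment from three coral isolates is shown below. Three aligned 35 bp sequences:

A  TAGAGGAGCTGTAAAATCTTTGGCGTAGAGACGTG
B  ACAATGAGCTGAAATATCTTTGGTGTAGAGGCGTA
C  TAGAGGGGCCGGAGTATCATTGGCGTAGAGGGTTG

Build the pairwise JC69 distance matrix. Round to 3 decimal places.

d(A,B) = 0.315, d(A,C) = 0.315, d(B,C) = 0.513

A–B: 9/35 sites differ → p ≈ 0.257143, d = −0.75 ln(1 − 0.342857) = 0.314890 ≈ 0.315.
A–C: 9/35 sites differ → p ≈ 0.257143, d = −0.75 ln(1 − 0.342857) = 0.314890 ≈ 0.315.
B–C: 13/35 sites differ → p ≈ 0.371429, d = −0.75 ln(1 − 0.495239) = 0.512753 ≈ 0.513.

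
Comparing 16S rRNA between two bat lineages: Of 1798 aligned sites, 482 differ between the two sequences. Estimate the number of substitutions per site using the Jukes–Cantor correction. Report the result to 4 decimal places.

p = 482/1798 ≈ 0.268076.
d = −(3/4) ln(1 − 4p/3) = −0.75 ln(1 − 0.357435) = −0.75 ln(0.642565)
  = −0.75 × (-0.442287) = 0.331715 substitutions/site.

0.3317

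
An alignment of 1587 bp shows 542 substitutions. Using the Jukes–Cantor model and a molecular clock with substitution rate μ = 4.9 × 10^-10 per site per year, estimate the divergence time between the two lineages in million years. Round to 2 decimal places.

465.03

p = 542/1587 ≈ 0.341525.
d = −(3/4) ln(1 − 4p/3) = −0.75 ln(1 − 0.455367) = −0.75 ln(0.544633)
  = −0.75 × (-0.607643) = 0.455732 substitutions/site.
Under a molecular clock d = 2μt, so t = d/(2μ) = 0.455732 / (2 × 4.9 × 10^-10) = 465.03 million years.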